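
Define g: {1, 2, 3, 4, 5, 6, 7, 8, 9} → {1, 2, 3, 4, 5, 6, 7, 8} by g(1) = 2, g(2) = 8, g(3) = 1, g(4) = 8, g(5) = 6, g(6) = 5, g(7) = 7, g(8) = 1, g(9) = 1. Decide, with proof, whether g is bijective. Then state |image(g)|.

6

g(2) = 8 = g(4) with 2 ≠ 4, so g is not injective, hence not bijective.
The image of g is {1, 2, 5, 6, 7, 8}, which has 6 elements.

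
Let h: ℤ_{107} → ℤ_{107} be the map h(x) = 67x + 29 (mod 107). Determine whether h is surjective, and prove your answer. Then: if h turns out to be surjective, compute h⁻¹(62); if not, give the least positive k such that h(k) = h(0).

Since gcd(67, 107) = 1, 67 is invertible modulo 107. Euclid's algorithm: 107 = 1·67 + 40, 67 = 1·40 + 27, 40 = 1·27 + 13, 27 = 2·13 + 1; back-substituting gives 1 = 8·67 − 5·107, so 67⁻¹ ≡ 8 (mod 107).
Then y ↦ 8(y − 29) is a two-sided inverse to h, so every y ∈ ℤ_{107} has a preimage.
Thus h is surjective.
Since h is surjective, we find h⁻¹(62): we need 67x ≡ 62 − 29 ≡ 33 (mod 107). Using 67⁻¹ = 8: x ≡ 8·33 = 264 = 2·107 + 50, so x = 50.
Check: h(50) = 67·50 + 29 = 3379 = 31·107 + 62 ≡ 62 (mod 107).

50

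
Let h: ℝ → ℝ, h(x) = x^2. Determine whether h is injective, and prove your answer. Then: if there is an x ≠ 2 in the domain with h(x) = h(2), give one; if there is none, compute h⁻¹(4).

-2

h(2) = 4 = (−2)^2 = h(−2) (since 2 is even), with 2 ≠ −2. So h is not injective.
For the follow-up, such an x exists: taking x = −2 ∈ ℝ gives h(−2) = 4 = h(2) with −2 ≠ 2.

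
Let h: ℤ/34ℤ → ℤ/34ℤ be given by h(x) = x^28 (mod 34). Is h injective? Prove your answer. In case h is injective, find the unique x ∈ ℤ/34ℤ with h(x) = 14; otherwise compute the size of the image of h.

h(3): Repeated squaring mod 34: 3^1 ≡ 3, 3^2 ≡ 3² = 9, 3^4 ≡ 9² = 81 ≡ 13, 3^8 ≡ 13² = 169 ≡ 33, 3^16 ≡ 33² = 1089 ≡ 1. Since 28 = 16 + 8 + 4, 3^28 ≡ 1·33·13: 1·33 = 33, then 33·13 = 429 ≡ 21. So 3^28 ≡ 21 (mod 34).
h(5): Repeated squaring mod 34: 5^1 ≡ 5, 5^2 ≡ 5² = 25, 5^4 ≡ 25² = 625 ≡ 13, 5^8 ≡ 13² = 169 ≡ 33, 5^16 ≡ 33² = 1089 ≡ 1. Since 28 = 16 + 8 + 4, 5^28 ≡ 1·33·13: 1·33 = 33, then 33·13 = 429 ≡ 21. So 5^28 ≡ 21 (mod 34).
So h(3) = h(5) = 21 while 3 ≠ 5, so h is not injective.
Since h is not injective, we determine |image(h)|. Computing x^28 mod 34 for each x (by repeated squaring, reducing mod 34 at every step), the values h(0), h(1), …, h(33) are: 0, 1, 16, 21, 18, 21, 30, 13, 16, 33, 30, 13, 4, 1, 4, 33, 18, 17, 18, 33, 4, 1, 4, 13, 30, 33, 16, 13, 30, 21, 18, 21, 16, 1.
The distinct values are {0, 1, 4, 13, 16, 17, 18, 21, 30, 33}; there are 10 of them.

10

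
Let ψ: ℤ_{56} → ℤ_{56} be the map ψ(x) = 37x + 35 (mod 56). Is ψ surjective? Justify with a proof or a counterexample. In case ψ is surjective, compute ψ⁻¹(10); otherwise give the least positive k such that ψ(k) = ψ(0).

19

Recall that ψ is surjective if every y in the codomain equals ψ(x) for some x in the domain.
Since gcd(37, 56) = 1, 37 is invertible modulo 56. Euclid's algorithm: 56 = 1·37 + 19, 37 = 1·19 + 18, 19 = 1·18 + 1; back-substituting gives 1 = 53·37 − 35·56, so 37⁻¹ ≡ 53 (mod 56).
Then y ↦ 53(y − 35) is a two-sided inverse to ψ, so every y ∈ ℤ_{56} has a preimage.
Hence ψ is surjective.
Since ψ is surjective, we find ψ⁻¹(10): we need 37x ≡ 10 − 35 ≡ 31 (mod 56). Using 37⁻¹ = 53: x ≡ 53·31 = 1643 = 29·56 + 19, so x = 19.
Check: ψ(19) = 37·19 + 35 = 738 = 13·56 + 10 ≡ 10 (mod 56).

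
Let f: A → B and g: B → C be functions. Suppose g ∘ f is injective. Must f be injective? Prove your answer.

injective

Suppose f(x_1) = f(x_2). Applying g: (g ∘ f)(x_1) = (g ∘ f)(x_2). Since g ∘ f is injective, x_1 = x_2. Hence f is injective.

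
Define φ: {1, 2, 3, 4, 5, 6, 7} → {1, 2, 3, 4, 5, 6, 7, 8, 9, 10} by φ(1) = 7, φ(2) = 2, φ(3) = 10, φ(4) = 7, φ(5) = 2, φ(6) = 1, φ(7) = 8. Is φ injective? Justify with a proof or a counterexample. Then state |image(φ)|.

φ(1) = 7 = φ(4) with 1 ≠ 4, so φ is not injective.
The image of φ is {1, 2, 7, 8, 10}, which has 5 elements.

5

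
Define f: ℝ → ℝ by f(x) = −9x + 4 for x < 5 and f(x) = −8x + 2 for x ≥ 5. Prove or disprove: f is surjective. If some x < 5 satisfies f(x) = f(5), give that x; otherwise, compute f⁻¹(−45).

Both pieces are strictly decreasing (slopes −9 and −8), so each is injective on its own interval.
The left piece maps (−∞, 5) onto (−41, ∞); the right piece maps [5, ∞) onto (−∞, −38].
The union (−41, ∞) ∪ (−∞, −38] covers ℝ, so f is surjective.
For the follow-up: the images overlap, so an x < 5 with f(x) = f(5) exists. f(5) = −38; solving −9x + 4 = −38 for x < 5 gives x = (−38 − 4)/(−9) = 14/3.

14/3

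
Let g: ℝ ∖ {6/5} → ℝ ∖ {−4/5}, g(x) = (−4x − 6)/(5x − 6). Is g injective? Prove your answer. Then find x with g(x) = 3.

12/19

Suppose g(x_1) = g(x_2). Cross-multiplying: (−4x_1 − 6)(5x_2 − 6) = (−4x_2 − 6)(5x_1 − 6).
Expanding both sides and cancelling the symmetric terms leaves 54·(x_1 − x_2) = 0. Since 54 ≠ 0, x_1 = x_2. So g is injective.
Solving g(x) = 3: cross-multiplying gives −4x − 6 = 3(5x − 6), which rearranges to −19x = −12, so x = 12/19.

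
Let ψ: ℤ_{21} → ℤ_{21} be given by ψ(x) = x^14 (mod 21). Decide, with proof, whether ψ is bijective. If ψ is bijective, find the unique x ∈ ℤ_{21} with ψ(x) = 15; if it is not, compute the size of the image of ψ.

ψ(2): Repeated squaring mod 21: 2^1 ≡ 2, 2^2 ≡ 2² = 4, 2^4 ≡ 4² = 16, 2^8 ≡ 16² = 256 ≡ 4. Since 14 = 8 + 4 + 2, 2^14 ≡ 4·16·4: 4·16 = 64 ≡ 1, then 1·4 = 4. So 2^14 ≡ 4 (mod 21).
ψ(5): Repeated squaring mod 21: 5^1 ≡ 5, 5^2 ≡ 5² = 25 ≡ 4, 5^4 ≡ 4² = 16, 5^8 ≡ 16² = 256 ≡ 4. Since 14 = 8 + 4 + 2, 5^14 ≡ 4·16·4: 4·16 = 64 ≡ 1, then 1·4 = 4. So 5^14 ≡ 4 (mod 21).
So ψ(2) = ψ(5) = 4 while 2 ≠ 5, thus ψ is not injective, hence not bijective.
Since ψ is not bijective, we determine |image(ψ)|. Computing x^14 mod 21 for each x (by repeated squaring, reducing mod 21 at every step), the values ψ(0), ψ(1), …, ψ(20) are: 0, 1, 4, 9, 16, 4, 15, 7, 1, 18, 16, 16, 18, 1, 7, 15, 4, 16, 9, 4, 1.
The distinct values are {0, 1, 4, 7, 9, 15, 16, 18}; there are 8 of them.

8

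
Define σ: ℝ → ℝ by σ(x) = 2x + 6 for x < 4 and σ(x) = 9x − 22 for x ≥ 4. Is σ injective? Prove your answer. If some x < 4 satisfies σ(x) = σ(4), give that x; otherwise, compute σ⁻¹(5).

Both pieces are strictly increasing (slopes 2 and 9), so each is injective on its own interval.
The left piece maps (−∞, 4) onto (−∞, 14); the right piece maps [4, ∞) onto [14, ∞).
These images are disjoint, so no value is attained by both pieces. Thus σ is injective.
Because the two images are disjoint, no x < 4 has σ(x) = σ(4), so we compute σ⁻¹(5): 5 lies in (−∞, 14), so solve 2x + 6 = 5: x = (5 − 6)/2 = −1/2.

-1/2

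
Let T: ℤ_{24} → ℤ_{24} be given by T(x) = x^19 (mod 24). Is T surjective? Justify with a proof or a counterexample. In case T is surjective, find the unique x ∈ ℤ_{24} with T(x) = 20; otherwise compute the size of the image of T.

15

T(0) = 0^19 = 0.
T(6): Repeated squaring mod 24: 6^1 ≡ 6, 6^2 ≡ 6² = 36 ≡ 12, 6^4 ≡ 12² = 144 ≡ 0, 6^8 ≡ 0² = 0, 6^16 ≡ 0² = 0. Since 19 = 16 + 2 + 1, 6^19 ≡ 0·12·6: 0·12 = 0, then 0·6 = 0. So 6^19 ≡ 0 (mod 24).
So T(0) = T(6) = 0 while 0 ≠ 6, thus T is not injective.
A non-injective map from the 24-element set ℤ_{24} to itself takes at most 23 distinct values, so it cannot be surjective. Thus T is not surjective.
Since T is not surjective, we determine |image(T)|. Computing x^19 mod 24 for each x (by repeated squaring, reducing mod 24 at every step), the values T(0), T(1), …, T(23) are: 0, 1, 8, 3, 16, 5, 0, 7, 8, 9, 16, 11, 0, 13, 8, 15, 16, 17, 0, 19, 8, 21, 16, 23.
The distinct values are {0, 1, 3, 5, 7, 8, 9, 11, 13, 15, 16, 17, 19, 21, 23}; there are 15 of them.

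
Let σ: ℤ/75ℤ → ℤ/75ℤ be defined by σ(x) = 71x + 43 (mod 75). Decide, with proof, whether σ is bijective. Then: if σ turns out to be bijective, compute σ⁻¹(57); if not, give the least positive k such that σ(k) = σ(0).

Suppose σ(a) = σ(b) in ℤ/75ℤ. Then 71a + 43 ≡ 71b + 43 (mod 75), so 71(a − b) ≡ 0 (mod 75).
Since gcd(71, 75) = 1, 71 is invertible modulo 75, so a − b ≡ 0 (mod 75), i.e. a = b.
We now compute 71⁻¹ mod 75 explicitly. Euclid's algorithm: 75 = 1·71 + 4, 71 = 17·4 + 3, 4 = 1·3 + 1; back-substituting gives 1 = 56·71 − 53·75, so 71⁻¹ ≡ 56 (mod 75).
For any y ∈ ℤ/75ℤ, x = 56(y − 43) mod 75 satisfies σ(x) = 71·56(y − 43) + 43 ≡ y (since 71·56 ≡ 1 mod 75). So every y has a preimage.
Therefore σ is bijective.
Since σ is bijective, we find σ⁻¹(57): we need 71x ≡ 57 − 43 ≡ 14 (mod 75). Using 71⁻¹ = 56: x ≡ 56·14 = 784 = 10·75 + 34, so x = 34.
Check: σ(34) = 71·34 + 43 = 2457 = 32·75 + 57 ≡ 57 (mod 75).

34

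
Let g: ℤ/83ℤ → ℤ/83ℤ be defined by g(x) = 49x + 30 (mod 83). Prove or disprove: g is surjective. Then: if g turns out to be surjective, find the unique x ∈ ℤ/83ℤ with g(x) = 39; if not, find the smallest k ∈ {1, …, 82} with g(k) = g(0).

51

Recall: g is surjective if every y in the codomain equals g(x) for some x in the domain.
Since gcd(49, 83) = 1, 49 is invertible modulo 83. Euclid's algorithm: 83 = 1·49 + 34, 49 = 1·34 + 15, 34 = 2·15 + 4, 15 = 3·4 + 3, 4 = 1·3 + 1; back-substituting gives 1 = 61·49 − 36·83, so 49⁻¹ ≡ 61 (mod 83).
Then y ↦ 61(y − 30) is a two-sided inverse to g, so every y ∈ ℤ/83ℤ has a preimage.
So g is surjective.
Since g is surjective, we find g⁻¹(39): we need 49x ≡ 39 − 30 ≡ 9 (mod 83). Using 49⁻¹ = 61: x ≡ 61·9 = 549 = 6·83 + 51, so x = 51.
Check: g(51) = 49·51 + 30 = 2529 = 30·83 + 39 ≡ 39 (mod 83).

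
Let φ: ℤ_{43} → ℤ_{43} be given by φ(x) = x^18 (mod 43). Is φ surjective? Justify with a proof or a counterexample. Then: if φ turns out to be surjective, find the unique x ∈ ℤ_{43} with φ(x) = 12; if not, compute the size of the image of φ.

φ(1) = 1^18 = 1.
φ(6): Repeated squaring mod 43: 6^1 ≡ 6, 6^2 ≡ 6² = 36, 6^4 ≡ 36² = 1296 ≡ 6, 6^8 ≡ 6² = 36, 6^16 ≡ 36² = 1296 ≡ 6. Since 18 = 16 + 2, 6^18 ≡ 6·36: 6·36 = 216 ≡ 1. So 6^18 ≡ 1 (mod 43).
So φ(1) = φ(6) = 1 while 1 ≠ 6, thus φ is not injective.
A non-injective map from the 43-element set ℤ_{43} to itself takes at most 42 distinct values, so it cannot be surjective. Hence φ is not surjective.
Since φ is not surjective, we determine |image(φ)|. Computing x^18 mod 43 for each x (by repeated squaring, reducing mod 43 at every step), the values φ(0), φ(1), …, φ(42) are: 0, 1, 16, 35, 41, 11, 1, 1, 11, 21, 4, 21, 16, 11, 16, 41, 4, 4, 35, 41, 21, 35, 35, 21, 41, 35, 4, 4, 41, 16, 11, 16, 21, 4, 21, 11, 1, 1, 11, 41, 35, 16, 1.
The distinct values are {0, 1, 4, 11, 16, 21, 35, 41}; there are 8 of them.

8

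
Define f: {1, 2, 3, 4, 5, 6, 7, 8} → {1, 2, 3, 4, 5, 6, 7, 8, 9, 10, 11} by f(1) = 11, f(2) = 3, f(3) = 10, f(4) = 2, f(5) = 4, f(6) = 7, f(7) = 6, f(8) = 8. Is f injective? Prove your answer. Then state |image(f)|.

The values f(1), …, f(8) are 11, 3, 10, 2, 4, 7, 6, 8 — all distinct.
So f(a) = f(b) only when a = b, and f is injective.
The image of f is {2, 3, 4, 6, 7, 8, 10, 11}, which has 8 elements.

8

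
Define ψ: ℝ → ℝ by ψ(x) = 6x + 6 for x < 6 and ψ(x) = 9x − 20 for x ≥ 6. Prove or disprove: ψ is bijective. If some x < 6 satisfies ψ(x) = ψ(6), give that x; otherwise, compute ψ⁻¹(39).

Both pieces are strictly increasing (slopes 6 and 9), so each is injective on its own interval.
The left piece maps (−∞, 6) onto (−∞, 42); the right piece maps [6, ∞) onto [34, ∞).
These images overlap. In particular ψ(6) = 34 (right piece), and solving 6x + 6 = 34 on the left piece gives x = 14/3 < 6.
So ψ(14/3) = ψ(6) with 14/3 ≠ 6, and ψ is not injective, hence not bijective. This x = 14/3 is the requested value below 6.

14/3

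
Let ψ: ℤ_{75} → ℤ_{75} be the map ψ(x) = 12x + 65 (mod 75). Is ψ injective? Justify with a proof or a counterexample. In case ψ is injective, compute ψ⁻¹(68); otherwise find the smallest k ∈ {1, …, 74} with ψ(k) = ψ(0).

We have gcd(12, 75) = 3 > 1. Taking a = 0 and b = 25: ψ(0) = 65 and ψ(25) = 12·25 + 65 = 365 ≡ 65 (mod 75).
So ψ(0) = ψ(25) while 0 ≠ 25, therefore ψ is not injective.
Since ψ is not injective, we find the least positive k with ψ(k) = ψ(0): this means 12k ≡ 0 (mod 75), i.e. 75 ∣ 12k. Since gcd(12, 75) = 3, dividing through by 3 this holds exactly when 25 ∣ 4k, and as gcd(4, 25) = 1, exactly when 25 ∣ k.
The smallest positive such k is 25.

25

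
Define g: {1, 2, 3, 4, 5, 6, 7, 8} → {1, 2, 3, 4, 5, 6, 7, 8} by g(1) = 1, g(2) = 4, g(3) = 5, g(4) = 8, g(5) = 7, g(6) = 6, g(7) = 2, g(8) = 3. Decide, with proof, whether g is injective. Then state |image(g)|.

8

The values g(1), …, g(8) are 1, 4, 5, 8, 7, 6, 2, 3 — all distinct.
So g(a) = g(b) only when a = b, and g is injective.
The image of g is {1, 2, 3, 4, 5, 6, 7, 8}, which has 8 elements.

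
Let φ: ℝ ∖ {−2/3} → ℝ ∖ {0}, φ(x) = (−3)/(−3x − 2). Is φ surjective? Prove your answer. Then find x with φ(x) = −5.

For any y ≠ 0, solving y(−3x − 2) = −3 for x gives a well-defined x ≠ −2/3. So φ is surjective.
Solving φ(x) = −5: cross-multiplying gives −3 = −5(−3x − 2), which rearranges to −15x = 13, so x = −13/15.

-13/15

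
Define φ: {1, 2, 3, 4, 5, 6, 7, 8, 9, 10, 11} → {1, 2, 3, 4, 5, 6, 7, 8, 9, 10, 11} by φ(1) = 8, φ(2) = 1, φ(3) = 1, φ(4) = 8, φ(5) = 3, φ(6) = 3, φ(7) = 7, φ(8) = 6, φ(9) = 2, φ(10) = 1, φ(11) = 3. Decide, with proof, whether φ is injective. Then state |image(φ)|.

φ(2) = 1 = φ(3) with 2 ≠ 3, so φ is not injective.
The image of φ is {1, 2, 3, 6, 7, 8}, which has 6 elements.

6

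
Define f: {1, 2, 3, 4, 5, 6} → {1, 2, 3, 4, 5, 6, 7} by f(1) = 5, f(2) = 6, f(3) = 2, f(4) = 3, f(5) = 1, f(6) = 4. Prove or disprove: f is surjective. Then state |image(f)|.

6

No element maps to 7, so f is not surjective.
The image of f is {1, 2, 3, 4, 5, 6}, which has 6 elements.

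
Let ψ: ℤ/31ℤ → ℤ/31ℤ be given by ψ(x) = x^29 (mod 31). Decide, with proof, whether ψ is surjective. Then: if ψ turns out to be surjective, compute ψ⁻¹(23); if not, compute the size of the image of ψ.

Since 31 is prime, the nonzero elements of ℤ/31ℤ form a cyclic group of order 30.
As gcd(29, 30) = 1, raising to the 29th power is a bijection on this group: if s^29 ≡ t^29 then (st^{−1})^29 = 1, and the only element of order dividing gcd(29, 30) = 1 is 1, so s = t.
With ψ(0) = 0 this makes ψ injective on all of ℤ/31ℤ, hence bijective (finite equal-size domain and codomain). In particular ψ is surjective.
Since ψ is surjective, we find the preimage of 23. The inverse of x ↦ x^29 on (ℤ/31ℤ)^× is x ↦ x^29, because 29·29 = 841 = 28·30 + 1 ≡ 1 (mod 30) and x^{30} = 1 for x ≠ 0 (Fermat). So ψ⁻¹(23) = 23^29 mod 31.
Repeated squaring mod 31: 23^1 ≡ 23, 23^2 ≡ 23² = 529 ≡ 2, 23^4 ≡ 2² = 4, 23^8 ≡ 4² = 16, 23^16 ≡ 16² = 256 ≡ 8. Since 29 = 16 + 8 + 4 + 1, 23^29 ≡ 8·16·4·23: 8·16 = 128 ≡ 4, then 4·4 = 16, then 16·23 = 368 ≡ 27. So 23^29 ≡ 27 (mod 31).
Hence ψ⁻¹(23) = 27.

27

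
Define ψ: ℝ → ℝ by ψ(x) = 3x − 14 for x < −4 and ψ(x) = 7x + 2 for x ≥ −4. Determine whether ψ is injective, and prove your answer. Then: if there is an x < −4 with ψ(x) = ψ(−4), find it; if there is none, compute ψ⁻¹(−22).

Both pieces are strictly increasing (slopes 3 and 7), so each is injective on its own interval.
The left piece maps (−∞, −4) onto (−∞, −26); the right piece maps [−4, ∞) onto [−26, ∞).
These images are disjoint, so no value is attained by both pieces. Therefore ψ is injective.
Because the two images are disjoint, no x < −4 has ψ(x) = ψ(−4), so we compute ψ⁻¹(−22): −22 lies in [−26, ∞), so solve 7x + 2 = −22: x = (−22 − 2)/7 = −24/7.

-24/7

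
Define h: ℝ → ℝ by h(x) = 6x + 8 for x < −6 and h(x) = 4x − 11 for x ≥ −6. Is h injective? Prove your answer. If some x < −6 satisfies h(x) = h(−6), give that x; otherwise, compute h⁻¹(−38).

-43/6

Both pieces are strictly increasing (slopes 6 and 4), so each is injective on its own interval.
The left piece maps (−∞, −6) onto (−∞, −28); the right piece maps [−6, ∞) onto [−35, ∞).
These images overlap. In particular h(−6) = −35 (right piece), and solving 6x + 8 = −35 on the left piece gives x = −43/6 < −6.
So h(−43/6) = h(−6) with −43/6 ≠ −6, and h is not injective. This x = −43/6 is the requested value below −6.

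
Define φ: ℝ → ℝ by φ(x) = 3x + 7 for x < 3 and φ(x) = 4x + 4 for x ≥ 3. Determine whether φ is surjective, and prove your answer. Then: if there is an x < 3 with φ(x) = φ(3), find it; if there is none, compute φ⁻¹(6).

Both pieces are strictly increasing (slopes 3 and 4), so each is injective on its own interval.
The left piece maps (−∞, 3) onto (−∞, 16); the right piece maps [3, ∞) onto [16, ∞).
These images together cover ℝ, so φ is surjective.
Because the two images are disjoint, no x < 3 has φ(x) = φ(3), so we compute φ⁻¹(6): 6 lies in (−∞, 16), so solve 3x + 7 = 6: x = (6 − 7)/3 = −1/3.

-1/3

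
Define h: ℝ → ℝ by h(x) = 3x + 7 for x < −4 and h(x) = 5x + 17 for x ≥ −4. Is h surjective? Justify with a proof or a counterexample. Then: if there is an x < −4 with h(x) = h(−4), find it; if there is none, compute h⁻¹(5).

Both pieces are strictly increasing (slopes 3 and 5), so each is injective on its own interval.
The left piece maps (−∞, −4) onto (−∞, −5); the right piece maps [−4, ∞) onto [−3, ∞).
The union (−∞, −5) ∪ [−3, ∞) omits the interval between −5 and −3; in particular −5 has no preimage. So h is not surjective.
Because the two images are disjoint, no x < −4 has h(x) = h(−4), so we compute h⁻¹(5): 5 lies in [−3, ∞), so solve 5x + 17 = 5: x = (5 − 17)/5 = −12/5.

-12/5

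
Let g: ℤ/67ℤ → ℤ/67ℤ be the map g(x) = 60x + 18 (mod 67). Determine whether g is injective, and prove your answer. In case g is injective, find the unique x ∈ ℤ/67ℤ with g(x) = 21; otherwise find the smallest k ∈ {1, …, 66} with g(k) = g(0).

57

Suppose g(u) = g(v) in ℤ/67ℤ. Then 60u + 18 ≡ 60v + 18 (mod 67), thus 60(u − v) ≡ 0 (mod 67).
Since gcd(60, 67) = 1, 60 is invertible modulo 67, thus u − v ≡ 0 (mod 67), i.e. u = v.
Thus g is injective.
We now compute 60⁻¹ mod 67 explicitly. Euclid's algorithm: 67 = 1·60 + 7, 60 = 8·7 + 4, 7 = 1·4 + 3, 4 = 1·3 + 1; back-substituting gives 1 = 19·60 − 17·67, so 60⁻¹ ≡ 19 (mod 67).
Since g is injective, we compute g⁻¹(21): solve 60x + 18 ≡ 21 (mod 67), i.e. 60x ≡ 3 (mod 67).
Multiplying by 60⁻¹ = 19 gives x ≡ 19·3 = 57 ≡ 57 (mod 67).
Check: g(57) = 60·57 + 18 = 3438 = 51·67 + 21 ≡ 21 (mod 67).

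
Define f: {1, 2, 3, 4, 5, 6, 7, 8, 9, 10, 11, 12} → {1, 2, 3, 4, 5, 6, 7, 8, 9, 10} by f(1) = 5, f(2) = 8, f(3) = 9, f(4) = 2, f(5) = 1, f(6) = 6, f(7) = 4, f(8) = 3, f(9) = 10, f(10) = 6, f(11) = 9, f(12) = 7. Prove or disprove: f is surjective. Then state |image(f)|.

Every element of the codomain has a preimage: 1 = f(5), 2 = f(4), 3 = f(8), 4 = f(7), 5 = f(1), 6 = f(6), 7 = f(12), 8 = f(2), 9 = f(3), 10 = f(9).
Thus f is surjective.
The image of f is {1, 2, 3, 4, 5, 6, 7, 8, 9, 10}, which has 10 elements.

10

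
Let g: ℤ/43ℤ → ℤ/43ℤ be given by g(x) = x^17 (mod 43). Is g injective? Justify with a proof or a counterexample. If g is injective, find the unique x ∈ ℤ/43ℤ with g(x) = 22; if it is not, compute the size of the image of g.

Since 43 is prime, the nonzero elements of ℤ/43ℤ form a cyclic group of order 42.
As gcd(17, 42) = 1, raising to the 17th power is a bijection on this group: if u^17 ≡ v^17 then (uv^{−1})^17 = 1, and the only element of order dividing gcd(17, 42) = 1 is 1, so u = v.
With g(0) = 0 this makes g injective on all of ℤ/43ℤ, hence bijective (finite equal-size domain and codomain). In particular g is injective.
Since g is injective, we find the preimage of 22. The inverse of x ↦ x^17 on (ℤ/43ℤ)^× is x ↦ x^5, because 17·5 = 85 = 2·42 + 1 ≡ 1 (mod 42) and x^{42} = 1 for x ≠ 0 (Fermat). So g⁻¹(22) = 22^5 mod 43.
Repeated squaring mod 43: 22^1 ≡ 22, 22^2 ≡ 22² = 484 ≡ 11, 22^4 ≡ 11² = 121 ≡ 35. Since 5 = 4 + 1, 22^5 ≡ 35·22: 35·22 = 770 ≡ 39. So 22^5 ≡ 39 (mod 43).
Hence g⁻¹(22) = 39.

39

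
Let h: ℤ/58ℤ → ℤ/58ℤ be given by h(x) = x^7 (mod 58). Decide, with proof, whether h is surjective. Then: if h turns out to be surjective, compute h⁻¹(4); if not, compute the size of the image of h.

h(4): Repeated squaring mod 58: 4^1 ≡ 4, 4^2 ≡ 4² = 16, 4^4 ≡ 16² = 256 ≡ 24. Since 7 = 4 + 2 + 1, 4^7 ≡ 24·16·4: 24·16 = 384 ≡ 36, then 36·4 = 144 ≡ 28. So 4^7 ≡ 28 (mod 58).
h(6): Repeated squaring mod 58: 6^1 ≡ 6, 6^2 ≡ 6² = 36, 6^4 ≡ 36² = 1296 ≡ 20. Since 7 = 4 + 2 + 1, 6^7 ≡ 20·36·6: 20·36 = 720 ≡ 24, then 24·6 = 144 ≡ 28. So 6^7 ≡ 28 (mod 58).
So h(4) = h(6) = 28 while 4 ≠ 6, thus h is not injective.
A non-injective map from the 58-element set ℤ/58ℤ to itself takes at most 57 distinct values, so it cannot be surjective. Thus h is not surjective.
Since h is not surjective, we determine |image(h)|. Computing x^7 mod 58 for each x (by repeated squaring, reducing mod 58 at every step), the values h(0), h(1), …, h(57) are: 0, 1, 12, 41, 28, 57, 28, 1, 46, 57, 46, 41, 46, 57, 12, 17, 30, 41, 46, 41, 30, 41, 28, 1, 30, 1, 46, 17, 28, 29, 30, 41, 12, 57, 28, 57, 30, 17, 28, 17, 12, 17, 28, 41, 46, 1, 12, 17, 12, 1, 12, 57, 30, 1, 30, 17, 46, 57.
The distinct values are {0, 1, 12, 17, 28, 29, 30, 41, 46, 57}; there are 10 of them.

10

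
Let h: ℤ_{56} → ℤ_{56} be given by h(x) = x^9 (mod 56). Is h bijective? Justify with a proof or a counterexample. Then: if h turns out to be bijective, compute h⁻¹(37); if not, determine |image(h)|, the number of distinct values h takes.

h(2): Repeated squaring mod 56: 2^1 ≡ 2, 2^2 ≡ 2² = 4, 2^4 ≡ 4² = 16, 2^8 ≡ 16² = 256 ≡ 32. Since 9 = 8 + 1, 2^9 ≡ 32·2: 32·2 = 64 ≡ 8. So 2^9 ≡ 8 (mod 56).
h(4): Repeated squaring mod 56: 4^1 ≡ 4, 4^2 ≡ 4² = 16, 4^4 ≡ 16² = 256 ≡ 32, 4^8 ≡ 32² = 1024 ≡ 16. Since 9 = 8 + 1, 4^9 ≡ 16·4: 16·4 = 64 ≡ 8. So 4^9 ≡ 8 (mod 56).
So h(2) = h(4) = 8 while 2 ≠ 4, thus h is not injective, hence not bijective.
Since h is not bijective, we determine |image(h)|. Computing x^9 mod 56 for each x (by repeated squaring, reducing mod 56 at every step), the values h(0), h(1), …, h(55) are: 0, 1, 8, 27, 8, 13, 48, 7, 8, 1, 48, 43, 48, 13, 0, 15, 8, 41, 8, 27, 48, 21, 8, 15, 48, 1, 48, 27, 0, 29, 8, 55, 8, 41, 48, 35, 8, 29, 48, 15, 48, 41, 0, 43, 8, 13, 8, 55, 48, 49, 8, 43, 48, 29, 48, 55.
The distinct values are {0, 1, 7, 8, 13, 15, 21, 27, 29, 35, 41, 43, 48, 49, 55}; there are 15 of them.

15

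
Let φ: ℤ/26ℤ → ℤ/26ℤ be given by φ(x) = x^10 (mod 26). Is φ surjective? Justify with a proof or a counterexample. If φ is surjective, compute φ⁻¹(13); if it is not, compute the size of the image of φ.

14

φ(12): Repeated squaring mod 26: 12^1 ≡ 12, 12^2 ≡ 12² = 144 ≡ 14, 12^4 ≡ 14² = 196 ≡ 14, 12^8 ≡ 14² = 196 ≡ 14. Since 10 = 8 + 2, 12^10 ≡ 14·14: 14·14 = 196 ≡ 14. So 12^10 ≡ 14 (mod 26).
φ(14): Repeated squaring mod 26: 14^1 ≡ 14, 14^2 ≡ 14² = 196 ≡ 14, 14^4 ≡ 14² = 196 ≡ 14, 14^8 ≡ 14² = 196 ≡ 14. Since 10 = 8 + 2, 14^10 ≡ 14·14: 14·14 = 196 ≡ 14. So 14^10 ≡ 14 (mod 26).
So φ(12) = φ(14) = 14 while 12 ≠ 14, so φ is not injective.
A non-injective map from the 26-element set ℤ/26ℤ to itself takes at most 25 distinct values, so it cannot be surjective. Thus φ is not surjective.
Since φ is not surjective, we determine |image(φ)|. Computing x^10 mod 26 for each x (by repeated squaring, reducing mod 26 at every step), the values φ(0), φ(1), …, φ(25) are: 0, 1, 10, 3, 22, 25, 4, 17, 12, 9, 16, 23, 14, 13, 14, 23, 16, 9, 12, 17, 4, 25, 22, 3, 10, 1.
The distinct values are {0, 1, 3, 4, 9, 10, 12, 13, 14, 16, 17, 22, 23, 25}; there are 14 of them.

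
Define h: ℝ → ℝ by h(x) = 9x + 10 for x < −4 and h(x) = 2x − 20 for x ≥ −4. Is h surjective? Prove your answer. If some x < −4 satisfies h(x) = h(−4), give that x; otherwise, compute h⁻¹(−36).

-38/9

Both pieces are strictly increasing (slopes 9 and 2), so each is injective on its own interval.
The left piece maps (−∞, −4) onto (−∞, −26); the right piece maps [−4, ∞) onto [−28, ∞).
The union (−∞, −26) ∪ [−28, ∞) covers ℝ, so h is surjective.
For the follow-up: the images overlap, so an x < −4 with h(x) = h(−4) exists. h(−4) = −28; solving 9x + 10 = −28 for x < −4 gives x = (−28 − 10)/9 = −38/9.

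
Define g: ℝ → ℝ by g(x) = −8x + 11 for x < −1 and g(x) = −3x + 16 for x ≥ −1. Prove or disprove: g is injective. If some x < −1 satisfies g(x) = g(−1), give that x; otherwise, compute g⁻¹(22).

-11/8

Both pieces are strictly decreasing (slopes −8 and −3), so each is injective on its own interval.
The left piece maps (−∞, −1) onto (19, ∞); the right piece maps [−1, ∞) onto (−∞, 19].
These images are disjoint, so no value is attained by both pieces. Thus g is injective.
Because the two images are disjoint, no x < −1 has g(x) = g(−1), so we compute g⁻¹(22): 22 lies in (19, ∞), so solve −8x + 11 = 22: x = (22 − 11)/(−8) = −11/8.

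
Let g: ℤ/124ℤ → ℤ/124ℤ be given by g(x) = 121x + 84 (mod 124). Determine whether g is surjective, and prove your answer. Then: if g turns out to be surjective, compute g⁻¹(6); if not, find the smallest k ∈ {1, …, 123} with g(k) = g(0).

26

By definition, surjectivity means every element of the codomain has a preimage under g.
Since gcd(121, 124) = 1, 121 is invertible modulo 124. Euclid's algorithm: 124 = 1·121 + 3, 121 = 40·3 + 1; back-substituting gives 1 = 41·121 − 40·124, so 121⁻¹ ≡ 41 (mod 124).
Then y ↦ 41(y − 84) is a two-sided inverse to g, so every y ∈ ℤ/124ℤ has a preimage.
Hence g is surjective.
Since g is surjective, we find g⁻¹(6): we need 121x ≡ 6 − 84 ≡ 46 (mod 124). Using 121⁻¹ = 41: x ≡ 41·46 = 1886 = 15·124 + 26, so x = 26.
Check: g(26) = 121·26 + 84 = 3230 = 26·124 + 6 ≡ 6 (mod 124).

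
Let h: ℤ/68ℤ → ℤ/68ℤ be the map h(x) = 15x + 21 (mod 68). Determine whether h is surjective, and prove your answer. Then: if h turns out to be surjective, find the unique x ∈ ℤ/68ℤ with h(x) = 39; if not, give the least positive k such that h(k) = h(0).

42

Recall: surjectivity means every element of the codomain has a preimage under h.
Since gcd(15, 68) = 1, 15 is invertible modulo 68. Euclid's algorithm: 68 = 4·15 + 8, 15 = 1·8 + 7, 8 = 1·7 + 1; back-substituting gives 1 = 59·15 − 13·68, so 15⁻¹ ≡ 59 (mod 68).
For any y ∈ ℤ/68ℤ, x = 59(y − 21) mod 68 satisfies h(x) = 15·59(y − 21) + 21 ≡ y (since 15·59 ≡ 1 mod 68). So every y has a preimage.
Therefore h is surjective.
Since h is surjective, we find h⁻¹(39): we need 15x ≡ 39 − 21 ≡ 18 (mod 68). Using 15⁻¹ = 59: x ≡ 59·18 = 1062 = 15·68 + 42, so x = 42.
Check: h(42) = 15·42 + 21 = 651 = 9·68 + 39 ≡ 39 (mod 68).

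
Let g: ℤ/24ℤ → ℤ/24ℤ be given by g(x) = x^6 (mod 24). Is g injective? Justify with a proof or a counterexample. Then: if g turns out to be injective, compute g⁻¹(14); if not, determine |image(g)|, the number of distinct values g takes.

g(2): Repeated squaring mod 24: 2^1 ≡ 2, 2^2 ≡ 2² = 4, 2^4 ≡ 4² = 16. Since 6 = 4 + 2, 2^6 ≡ 16·4: 16·4 = 64 ≡ 16. So 2^6 ≡ 16 (mod 24).
g(4): Repeated squaring mod 24: 4^1 ≡ 4, 4^2 ≡ 4² = 16, 4^4 ≡ 16² = 256 ≡ 16. Since 6 = 4 + 2, 4^6 ≡ 16·16: 16·16 = 256 ≡ 16. So 4^6 ≡ 16 (mod 24).
So g(2) = g(4) = 16 while 2 ≠ 4, hence g is not injective.
Since g is not injective, we determine |image(g)|. Computing x^6 mod 24 for each x (by repeated squaring, reducing mod 24 at every step), the values g(0), g(1), …, g(23) are: 0, 1, 16, 9, 16, 1, 0, 1, 16, 9, 16, 1, 0, 1, 16, 9, 16, 1, 0, 1, 16, 9, 16, 1.
The distinct values are {0, 1, 9, 16}; there are 4 of them.

4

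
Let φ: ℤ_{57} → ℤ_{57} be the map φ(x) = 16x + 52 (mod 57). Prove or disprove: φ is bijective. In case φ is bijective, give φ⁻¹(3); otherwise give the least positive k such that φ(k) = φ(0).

Recall that injectivity means: for all u, v in the domain, φ(u) = φ(v) implies u = v.
Suppose φ(u) = φ(v) in ℤ_{57}. Then 16u + 52 ≡ 16v + 52 (mod 57), thus 16(u − v) ≡ 0 (mod 57).
Since gcd(16, 57) = 1, 16 is invertible modulo 57, hence u − v ≡ 0 (mod 57), i.e. u = v.
We now compute 16⁻¹ mod 57 explicitly. Euclid's algorithm: 57 = 3·16 + 9, 16 = 1·9 + 7, 9 = 1·7 + 2, 7 = 3·2 + 1; back-substituting gives 1 = 25·16 − 7·57, so 16⁻¹ ≡ 25 (mod 57).
Then y ↦ 25(y − 52) is a two-sided inverse to φ, so every y ∈ ℤ_{57} has a preimage.
Hence φ is bijective.
Since φ is bijective, we compute φ⁻¹(3): solve 16x + 52 ≡ 3 (mod 57), i.e. 16x ≡ 8 (mod 57).
Multiplying by 16⁻¹ = 25 gives x ≡ 25·8 = 200 = 3·57 + 29 ≡ 29 (mod 57).
Check: φ(29) = 16·29 + 52 = 516 = 9·57 + 3 ≡ 3 (mod 57).

29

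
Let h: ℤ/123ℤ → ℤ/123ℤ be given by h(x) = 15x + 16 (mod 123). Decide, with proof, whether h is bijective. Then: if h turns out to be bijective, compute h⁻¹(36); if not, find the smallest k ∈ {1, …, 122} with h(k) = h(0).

We have gcd(15, 123) = 3 > 1. Taking u = 0 and v = 41: h(0) = 16 and h(41) = 15·41 + 16 = 631 ≡ 16 (mod 123).
So h(0) = h(41) while 0 ≠ 41, thus h is not injective, hence not bijective.
Since h is not bijective, we find the least positive k with h(k) = h(0): this means 15k ≡ 0 (mod 123), i.e. 123 ∣ 15k. Since gcd(15, 123) = 3, dividing through by 3 this holds exactly when 41 ∣ 5k, and as gcd(5, 41) = 1, exactly when 41 ∣ k.
The smallest positive such k is 41.

41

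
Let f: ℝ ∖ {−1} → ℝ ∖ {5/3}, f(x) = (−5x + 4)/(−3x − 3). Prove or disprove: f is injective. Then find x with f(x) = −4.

-8/17

Suppose f(u) = f(v). Cross-multiplying: (−5u + 4)(−3v − 3) = (−5v + 4)(−3u − 3).
Expanding both sides and cancelling the symmetric terms leaves 27·(u − v) = 0. Since 27 ≠ 0, u = v. Thus f is injective.
Solving f(x) = −4: cross-multiplying gives −5x + 4 = −4(−3x − 3), which rearranges to −17x = 8, so x = −8/17.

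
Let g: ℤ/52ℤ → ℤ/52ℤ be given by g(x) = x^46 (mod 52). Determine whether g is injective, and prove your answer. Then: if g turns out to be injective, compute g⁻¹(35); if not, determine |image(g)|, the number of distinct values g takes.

14

g(12): Repeated squaring mod 52: 12^1 ≡ 12, 12^2 ≡ 12² = 144 ≡ 40, 12^4 ≡ 40² = 1600 ≡ 40, 12^8 ≡ 40² = 1600 ≡ 40, 12^16 ≡ 40² = 1600 ≡ 40, 12^32 ≡ 40² = 1600 ≡ 40. Since 46 = 32 + 8 + 4 + 2, 12^46 ≡ 40·40·40·40: 40·40 = 1600 ≡ 40, then 40·40 = 1600 ≡ 40, then 40·40 = 1600 ≡ 40. So 12^46 ≡ 40 (mod 52).
g(14): Repeated squaring mod 52: 14^1 ≡ 14, 14^2 ≡ 14² = 196 ≡ 40, 14^4 ≡ 40² = 1600 ≡ 40, 14^8 ≡ 40² = 1600 ≡ 40, 14^16 ≡ 40² = 1600 ≡ 40, 14^32 ≡ 40² = 1600 ≡ 40. Since 46 = 32 + 8 + 4 + 2, 14^46 ≡ 40·40·40·40: 40·40 = 1600 ≡ 40, then 40·40 = 1600 ≡ 40, then 40·40 = 1600 ≡ 40. So 14^46 ≡ 40 (mod 52).
So g(12) = g(14) = 40 while 12 ≠ 14, so g is not injective.
Since g is not injective, we determine |image(g)|. Computing x^46 mod 52 for each x (by repeated squaring, reducing mod 52 at every step), the values g(0), g(1), …, g(51) are: 0, 1, 36, 29, 48, 25, 4, 17, 12, 9, 16, 49, 40, 13, 40, 49, 16, 9, 12, 17, 4, 25, 48, 29, 36, 1, 0, 1, 36, 29, 48, 25, 4, 17, 12, 9, 16, 49, 40, 13, 40, 49, 16, 9, 12, 17, 4, 25, 48, 29, 36, 1.
The distinct values are {0, 1, 4, 9, 12, 13, 16, 17, 25, 29, 36, 40, 48, 49}; there are 14 of them.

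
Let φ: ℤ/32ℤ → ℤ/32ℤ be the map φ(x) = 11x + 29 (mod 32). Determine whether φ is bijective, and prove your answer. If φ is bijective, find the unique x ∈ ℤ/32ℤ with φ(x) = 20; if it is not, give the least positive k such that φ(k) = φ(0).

5

If φ(u) = φ(v), then 11u ≡ 11v (mod 32). Because gcd(11, 32) = 1, we may cancel 11 to get u ≡ v (mod 32).
We now compute 11⁻¹ mod 32 explicitly. Euclid's algorithm: 32 = 2·11 + 10, 11 = 1·10 + 1; back-substituting gives 1 = 3·11 − 1·32, so 11⁻¹ ≡ 3 (mod 32).
Then y ↦ 3(y − 29) is a two-sided inverse to φ, so every y ∈ ℤ/32ℤ has a preimage.
Hence φ is bijective.
Since φ is bijective, we find φ⁻¹(20): we need 11x ≡ 20 − 29 ≡ 23 (mod 32). Using 11⁻¹ = 3: x ≡ 3·23 = 69 = 2·32 + 5, so x = 5.
Check: φ(5) = 11·5 + 29 = 84 = 2·32 + 20 ≡ 20 (mod 32).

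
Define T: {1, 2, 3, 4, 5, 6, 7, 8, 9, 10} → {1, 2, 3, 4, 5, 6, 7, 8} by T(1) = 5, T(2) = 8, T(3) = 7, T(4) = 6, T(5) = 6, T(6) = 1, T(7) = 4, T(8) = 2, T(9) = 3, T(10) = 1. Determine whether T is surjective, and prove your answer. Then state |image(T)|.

Every element of the codomain has a preimage: 1 = T(6), 2 = T(8), 3 = T(9), 4 = T(7), 5 = T(1), 6 = T(4), 7 = T(3), 8 = T(2).
Thus T is surjective.
The image of T is {1, 2, 3, 4, 5, 6, 7, 8}, which has 8 elements.

8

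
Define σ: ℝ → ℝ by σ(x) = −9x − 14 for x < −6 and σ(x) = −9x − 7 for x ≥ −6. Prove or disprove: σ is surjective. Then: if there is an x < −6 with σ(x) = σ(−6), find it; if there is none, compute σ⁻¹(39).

-61/9

Both pieces are strictly decreasing (slopes −9 and −9), so each is injective on its own interval.
The left piece maps (−∞, −6) onto (40, ∞); the right piece maps [−6, ∞) onto (−∞, 47].
The union (40, ∞) ∪ (−∞, 47] covers ℝ, so σ is surjective.
For the follow-up: the images overlap, so an x < −6 with σ(x) = σ(−6) exists. σ(−6) = 47; solving −9x − 14 = 47 for x < −6 gives x = (47 + 14)/(−9) = −61/9.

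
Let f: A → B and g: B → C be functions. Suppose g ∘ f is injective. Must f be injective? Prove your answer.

Suppose f(x_1) = f(x_2). Applying g: (g ∘ f)(x_1) = (g ∘ f)(x_2). Since g ∘ f is injective, x_1 = x_2. Therefore f is injective.

injective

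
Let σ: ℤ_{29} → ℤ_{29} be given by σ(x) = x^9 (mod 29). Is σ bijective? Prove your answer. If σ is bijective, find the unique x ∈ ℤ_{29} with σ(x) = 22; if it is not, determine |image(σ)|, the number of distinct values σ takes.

6

Since 29 is prime, the nonzero elements of ℤ_{29} form a cyclic group of order 28.
As gcd(9, 28) = 1, raising to the 9th power is a bijection on this group: if x_1^9 ≡ x_2^9 then (x_1x_2^{−1})^9 = 1, and the only element of order dividing gcd(9, 28) = 1 is 1, so x_1 = x_2.
With σ(0) = 0 this makes σ injective on all of ℤ_{29}, hence bijective (finite equal-size domain and codomain). In particular σ is bijective.
Since σ is bijective, we find the preimage of 22. The inverse of x ↦ x^9 on (ℤ_{29})^× is x ↦ x^25, because 9·25 = 225 = 8·28 + 1 ≡ 1 (mod 28) and x^{28} = 1 for x ≠ 0 (Fermat). So σ⁻¹(22) = 22^25 mod 29.
Repeated squaring mod 29: 22^1 ≡ 22, 22^2 ≡ 22² = 484 ≡ 20, 22^4 ≡ 20² = 400 ≡ 23, 22^8 ≡ 23² = 529 ≡ 7, 22^16 ≡ 7² = 49 ≡ 20. Since 25 = 16 + 8 + 1, 22^25 ≡ 20·7·22: 20·7 = 140 ≡ 24, then 24·22 = 528 ≡ 6. So 22^25 ≡ 6 (mod 29).
Hence σ⁻¹(22) = 6.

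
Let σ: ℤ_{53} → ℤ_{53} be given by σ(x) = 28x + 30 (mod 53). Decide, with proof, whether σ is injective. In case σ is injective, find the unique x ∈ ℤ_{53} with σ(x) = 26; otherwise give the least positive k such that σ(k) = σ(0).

15

Suppose σ(x_1) = σ(x_2) in ℤ_{53}. Then 28x_1 + 30 ≡ 28x_2 + 30 (mod 53), hence 28(x_1 − x_2) ≡ 0 (mod 53).
Since gcd(28, 53) = 1, 28 is invertible modulo 53, hence x_1 − x_2 ≡ 0 (mod 53), i.e. x_1 = x_2.
Therefore σ is injective.
We now compute 28⁻¹ mod 53 explicitly. Euclid's algorithm: 53 = 1·28 + 25, 28 = 1·25 + 3, 25 = 8·3 + 1; back-substituting gives 1 = 36·28 − 19·53, so 28⁻¹ ≡ 36 (mod 53).
Since σ is injective, we compute σ⁻¹(26): solve 28x + 30 ≡ 26 (mod 53), i.e. 28x ≡ 49 (mod 53).
Multiplying by 28⁻¹ = 36 gives x ≡ 36·49 = 1764 = 33·53 + 15 ≡ 15 (mod 53).
Check: σ(15) = 28·15 + 30 = 450 = 8·53 + 26 ≡ 26 (mod 53).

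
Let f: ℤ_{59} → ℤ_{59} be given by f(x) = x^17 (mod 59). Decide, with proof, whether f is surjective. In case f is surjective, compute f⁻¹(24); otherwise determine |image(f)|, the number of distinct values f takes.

44

Since 59 is prime, the nonzero elements of ℤ_{59} form a cyclic group of order 58.
As gcd(17, 58) = 1, raising to the 17th power is a bijection on this group: if u^17 ≡ v^17 then (uv^{−1})^17 = 1, and the only element of order dividing gcd(17, 58) = 1 is 1, so u = v.
With f(0) = 0 this makes f injective on all of ℤ_{59}, hence bijective (finite equal-size domain and codomain). In particular f is surjective.
Since f is surjective, we find the preimage of 24. The inverse of x ↦ x^17 on (ℤ_{59})^× is x ↦ x^41, because 17·41 = 697 = 12·58 + 1 ≡ 1 (mod 58) and x^{58} = 1 for x ≠ 0 (Fermat). So f⁻¹(24) = 24^41 mod 59.
Repeated squaring mod 59: 24^1 ≡ 24, 24^2 ≡ 24² = 576 ≡ 45, 24^4 ≡ 45² = 2025 ≡ 19, 24^8 ≡ 19² = 361 ≡ 7, 24^16 ≡ 7² = 49, 24^32 ≡ 49² = 2401 ≡ 41. Since 41 = 32 + 8 + 1, 24^41 ≡ 41·7·24: 41·7 = 287 ≡ 51, then 51·24 = 1224 ≡ 44. So 24^41 ≡ 44 (mod 59).
Hence f⁻¹(24) = 44.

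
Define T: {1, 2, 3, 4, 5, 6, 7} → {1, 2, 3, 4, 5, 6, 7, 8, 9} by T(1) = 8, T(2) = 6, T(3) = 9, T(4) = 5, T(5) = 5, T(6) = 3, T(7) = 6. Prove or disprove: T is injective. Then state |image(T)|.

5

T(4) = 5 = T(5) with 4 ≠ 5, so T is not injective.
The image of T is {3, 5, 6, 8, 9}, which has 5 elements.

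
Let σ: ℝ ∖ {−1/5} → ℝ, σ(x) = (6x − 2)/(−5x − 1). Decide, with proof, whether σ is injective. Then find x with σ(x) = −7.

-9/29

Suppose σ(s) = σ(t). Cross-multiplying: (6s − 2)(−5t − 1) = (6t − 2)(−5s − 1).
Expanding both sides and cancelling the symmetric terms leaves −16·(s − t) = 0. Since −16 ≠ 0, s = t. Hence σ is injective.
Solving σ(x) = −7: cross-multiplying gives 6x − 2 = −7(−5x − 1), which rearranges to −29x = 9, so x = −9/29.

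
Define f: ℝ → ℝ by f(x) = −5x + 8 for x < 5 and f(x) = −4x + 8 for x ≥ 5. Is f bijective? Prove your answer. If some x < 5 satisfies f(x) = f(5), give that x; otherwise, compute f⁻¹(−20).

Both pieces are strictly decreasing (slopes −5 and −4), so each is injective on its own interval.
The left piece maps (−∞, 5) onto (−17, ∞); the right piece maps [5, ∞) onto (−∞, −12].
These images overlap. In particular f(5) = −12 (right piece), and solving −5x + 8 = −12 on the left piece gives x = 4 < 5.
So f(4) = f(5) with 4 ≠ 5, and f is not injective, hence not bijective. This x = 4 is the requested value below 5.

4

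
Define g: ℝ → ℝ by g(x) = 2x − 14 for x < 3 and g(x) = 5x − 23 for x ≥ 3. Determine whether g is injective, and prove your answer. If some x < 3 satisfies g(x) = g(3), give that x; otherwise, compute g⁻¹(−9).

Both pieces are strictly increasing (slopes 2 and 5), so each is injective on its own interval.
The left piece maps (−∞, 3) onto (−∞, −8); the right piece maps [3, ∞) onto [−8, ∞).
These images are disjoint, so no value is attained by both pieces. Hence g is injective.
Because the two images are disjoint, no x < 3 has g(x) = g(3), so we compute g⁻¹(−9): −9 lies in (−∞, −8), so solve 2x − 14 = −9: x = (−9 + 14)/2 = 5/2.

5/2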